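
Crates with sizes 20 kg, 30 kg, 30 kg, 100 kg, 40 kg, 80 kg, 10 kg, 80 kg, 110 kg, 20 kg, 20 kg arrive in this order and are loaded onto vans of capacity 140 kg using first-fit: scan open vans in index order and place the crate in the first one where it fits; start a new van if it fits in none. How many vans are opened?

5

  20 → van 1 (new)  [load 20/140]
  30 → van 1  [load 50/140]
  30 → van 1  [load 80/140]
  100 → van 2 (new)  [load 100/140]
  40 → van 1  [load 120/140]
  80 → van 3 (new)  [load 80/140]
  10 → van 1  [load 130/140]
  80 → van 4 (new)  [load 80/140]
  110 → van 5 (new)  [load 110/140]
  20 → van 2  [load 120/140]
  20 → van 2  [load 140/140]
5 vans opened.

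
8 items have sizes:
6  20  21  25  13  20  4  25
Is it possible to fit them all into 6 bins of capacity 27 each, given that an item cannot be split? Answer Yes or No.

A valid assignment using 6 bins:
  bin 1: 25 = 25
  bin 2: 25 = 25
  bin 3: 21 + 6 = 27
  bin 4: 20 + 4 = 24
  bin 5: 20 = 20
  bin 6: 13 = 13
Every load is within 27, so 6 bins suffice.

Yes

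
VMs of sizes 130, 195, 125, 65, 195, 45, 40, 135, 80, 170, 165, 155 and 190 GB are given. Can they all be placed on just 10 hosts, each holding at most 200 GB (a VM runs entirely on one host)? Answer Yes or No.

A valid assignment using 10 hosts:
  host 1: 195 = 195
  host 2: 195 = 195
  host 3: 190 = 190
  host 4: 170 = 170
  host 5: 165 = 165
  host 6: 155 + 45 = 200
  host 7: 135 + 65 = 200
  host 8: 130 + 40 = 170
  host 9: 125 = 125
  host 10: 80 = 80
Every load is within 200 GB, so 10 hosts suffice.

Yes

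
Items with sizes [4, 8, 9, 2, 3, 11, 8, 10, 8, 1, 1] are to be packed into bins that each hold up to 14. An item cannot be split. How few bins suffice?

Total = 11 + 10 + 9 + 8 + 8 + 8 + 4 + 3 + 2 + 1 + 1 = 65.
Lower bound: ⌈65/14⌉ = 5 bins.
Also, 6 items each exceed 7, and no two of those can share a bin, so at least 6 bins are needed.
A packing using 6 bins:
  bin 1: 11 + 3 = 14
  bin 2: 10 + 4 = 14
  bin 3: 9 + 2 + 1 + 1 = 13
  bin 4: 8 = 8
  bin 5: 8 = 8
  bin 6: 8 = 8
This matches the lower bound, so 6 is optimal.

6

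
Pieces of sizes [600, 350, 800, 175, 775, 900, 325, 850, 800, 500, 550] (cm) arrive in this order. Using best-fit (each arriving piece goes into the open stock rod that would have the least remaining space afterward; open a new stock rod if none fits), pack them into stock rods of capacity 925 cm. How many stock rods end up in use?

  600 → stock rod 1 (new)  [load 600/925]
  350 → stock rod 2 (new)  [load 350/925]
  800 → stock rod 3 (new)  [load 800/925]
  175 → stock rod 1  [load 775/925]
  775 → stock rod 4 (new)  [load 775/925]
  900 → stock rod 5 (new)  [load 900/925]
  325 → stock rod 2  [load 675/925]
  850 → stock rod 6 (new)  [load 850/925]
  800 → stock rod 7 (new)  [load 800/925]
  500 → stock rod 8 (new)  [load 500/925]
  550 → stock rod 9 (new)  [load 550/925]
9 stock rods opened.

9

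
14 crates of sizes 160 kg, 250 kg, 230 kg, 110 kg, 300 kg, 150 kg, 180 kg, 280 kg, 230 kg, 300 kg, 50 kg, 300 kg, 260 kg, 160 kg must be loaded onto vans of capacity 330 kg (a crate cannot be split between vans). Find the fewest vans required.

Total = 300 + 300 + 300 + 280 + 260 + 250 + 230 + 230 + 180 + 160 + 160 + 150 + 110 + 50 = 2960 kg.
Lower bound: ⌈2960/330⌉ = 9 vans.
A packing using 11 vans:
  van 1: 300 = 300
  van 2: 300 = 300
  van 3: 300 = 300
  van 4: 280 + 50 = 330
  van 5: 260 = 260
  van 6: 250 = 250
  van 7: 230 = 230
  van 8: 230 = 230
  van 9: 180 + 150 = 330
  van 10: 160 + 160 = 320
  van 11: 110 = 110
No arrangement into 10 vans stays within capacity, so 11 is optimal.

11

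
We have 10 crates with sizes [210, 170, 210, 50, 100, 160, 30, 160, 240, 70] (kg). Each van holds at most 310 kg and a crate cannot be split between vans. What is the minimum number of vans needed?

Total = 240 + 210 + 210 + 170 + 160 + 160 + 100 + 70 + 50 + 30 = 1400 kg.
Lower bound: ⌈1400/310⌉ = 5 vans.
Also, 6 crates each exceed 155 kg, and no two of those can share a van, so at least 6 vans are needed.
A packing using 6 vans:
  van 1: 240 + 70 = 310
  van 2: 210 + 100 = 310
  van 3: 210 + 50 + 30 = 290
  van 4: 170 = 170
  van 5: 160 = 160
  van 6: 160 = 160
This matches the lower bound, so 6 is optimal.

6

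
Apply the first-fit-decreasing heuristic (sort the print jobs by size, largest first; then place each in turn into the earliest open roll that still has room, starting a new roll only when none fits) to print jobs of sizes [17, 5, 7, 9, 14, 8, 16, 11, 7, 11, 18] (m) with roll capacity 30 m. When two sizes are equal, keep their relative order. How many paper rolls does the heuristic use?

Sorted descending: 18, 17, 16, 14, 11, 11, 9, 8, 7, 7, 5.
  18 → roll 1 (new)  [load 18/30]
  17 → roll 2 (new)  [load 17/30]
  16 → roll 3 (new)  [load 16/30]
  14 → roll 3  [load 30/30]
  11 → roll 1  [load 29/30]
  11 → roll 2  [load 28/30]
  9 → roll 4 (new)  [load 9/30]
  8 → roll 4  [load 17/30]
  7 → roll 4  [load 24/30]
  7 → roll 5 (new)  [load 7/30]
  5 → roll 4  [load 29/30]
5 paper rolls opened.

5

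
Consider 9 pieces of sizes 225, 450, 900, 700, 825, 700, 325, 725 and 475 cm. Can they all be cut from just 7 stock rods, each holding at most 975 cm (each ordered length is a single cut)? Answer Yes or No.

Yes

A valid assignment using 7 stock rods:
  stock rod 1: 900 = 900
  stock rod 2: 825 = 825
  stock rod 3: 725 + 225 = 950
  stock rod 4: 700 = 700
  stock rod 5: 700 = 700
  stock rod 6: 475 + 450 = 925
  stock rod 7: 325 = 325
Every load is within 975 cm, so 7 stock rods suffice.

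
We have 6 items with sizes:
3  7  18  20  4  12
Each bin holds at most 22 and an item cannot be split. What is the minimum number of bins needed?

3

Total = 20 + 18 + 12 + 7 + 4 + 3 = 64.
Lower bound: ⌈64/22⌉ = 3 bins.
A packing using 3 bins:
  bin 1: 20 = 20
  bin 2: 18 + 4 = 22
  bin 3: 12 + 7 + 3 = 22
This matches the lower bound, so 3 is optimal.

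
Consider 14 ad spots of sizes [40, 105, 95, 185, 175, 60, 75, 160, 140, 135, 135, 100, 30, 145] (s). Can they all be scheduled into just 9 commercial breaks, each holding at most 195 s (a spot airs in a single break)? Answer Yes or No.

A valid assignment using 9 commercial breaks:
  break 1: 185 = 185
  break 2: 175 = 175
  break 3: 160 + 30 = 190
  break 4: 145 + 40 = 185
  break 5: 140 = 140
  break 6: 135 + 60 = 195
  break 7: 135 = 135
  break 8: 105 + 75 = 180
  break 9: 100 + 95 = 195
Every load is within 195 s, so 9 commercial breaks suffice.

Yes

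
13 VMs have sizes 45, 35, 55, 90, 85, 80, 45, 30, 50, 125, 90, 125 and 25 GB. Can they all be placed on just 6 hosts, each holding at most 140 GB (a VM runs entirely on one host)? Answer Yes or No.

No

Total = 880 GB; ⌈880/140⌉ = 7.
At least 7 hosts are required, but only 6 are allowed.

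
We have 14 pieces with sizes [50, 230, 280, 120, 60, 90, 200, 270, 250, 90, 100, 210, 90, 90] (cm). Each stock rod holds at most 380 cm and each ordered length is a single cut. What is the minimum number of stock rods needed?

Total = 280 + 270 + 250 + 230 + 210 + 200 + 120 + 100 + 90 + 90 + 90 + 90 + 60 + 50 = 2130 cm.
Lower bound: ⌈2130/380⌉ = 6 stock rods.
A packing using 6 stock rods:
  stock rod 1: 280 + 100 = 380
  stock rod 2: 270 + 90 = 360
  stock rod 3: 250 + 120 = 370
  stock rod 4: 230 + 90 + 60 = 380
  stock rod 5: 210 + 90 + 50 = 350
  stock rod 6: 200 + 90 = 290
This matches the lower bound, so 6 is optimal.

6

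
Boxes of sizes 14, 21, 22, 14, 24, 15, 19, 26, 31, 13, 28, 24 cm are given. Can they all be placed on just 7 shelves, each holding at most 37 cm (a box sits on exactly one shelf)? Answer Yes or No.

Total = 251 cm; ⌈251/37⌉ = 7.
8 boxes each exceed half the capacity and cannot share a shelf, forcing at least 8 shelves.
At least 8 shelves are required, but only 7 are allowed.

No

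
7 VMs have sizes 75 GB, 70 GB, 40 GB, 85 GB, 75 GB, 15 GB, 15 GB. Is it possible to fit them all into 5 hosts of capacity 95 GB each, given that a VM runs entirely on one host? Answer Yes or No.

Yes

A valid assignment using 5 hosts:
  host 1: 85 = 85
  host 2: 75 + 15 = 90
  host 3: 75 + 15 = 90
  host 4: 70 = 70
  host 5: 40 = 40
Every load is within 95 GB, so 5 hosts suffice.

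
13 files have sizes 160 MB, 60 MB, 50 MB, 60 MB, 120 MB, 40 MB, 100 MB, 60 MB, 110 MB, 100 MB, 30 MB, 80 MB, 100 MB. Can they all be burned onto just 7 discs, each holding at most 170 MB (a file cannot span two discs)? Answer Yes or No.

Yes

A valid assignment using 7 discs:
  disc 1: 160 = 160
  disc 2: 120 + 50 = 170
  disc 3: 110 + 60 = 170
  disc 4: 100 + 60 = 160
  disc 5: 100 + 60 = 160
  disc 6: 100 + 40 + 30 = 170
  disc 7: 80 = 80
Every load is within 170 MB, so 7 discs suffice.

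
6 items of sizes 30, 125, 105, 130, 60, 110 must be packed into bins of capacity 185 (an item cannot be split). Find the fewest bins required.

Total = 130 + 125 + 110 + 105 + 60 + 30 = 560.
Lower bound: ⌈560/185⌉ = 4 bins.
A packing using 4 bins:
  bin 1: 130 + 30 = 160
  bin 2: 125 + 60 = 185
  bin 3: 110 = 110
  bin 4: 105 = 105
This matches the lower bound, so 4 is optimal.

4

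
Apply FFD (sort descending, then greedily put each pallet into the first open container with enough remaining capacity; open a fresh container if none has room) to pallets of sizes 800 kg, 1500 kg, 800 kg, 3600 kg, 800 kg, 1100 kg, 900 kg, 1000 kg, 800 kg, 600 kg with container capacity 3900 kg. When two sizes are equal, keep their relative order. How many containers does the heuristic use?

4

Sorted descending: 3600, 1500, 1100, 1000, 900, 800, 800, 800, 800, 600.
  3600 → container 1 (new)  [load 3600/3900]
  1500 → container 2 (new)  [load 1500/3900]
  1100 → container 2  [load 2600/3900]
  1000 → container 2  [load 3600/3900]
  900 → container 3 (new)  [load 900/3900]
  800 → container 3  [load 1700/3900]
  800 → container 3  [load 2500/3900]
  800 → container 3  [load 3300/3900]
  800 → container 4 (new)  [load 800/3900]
  600 → container 3  [load 3900/3900]
4 containers opened.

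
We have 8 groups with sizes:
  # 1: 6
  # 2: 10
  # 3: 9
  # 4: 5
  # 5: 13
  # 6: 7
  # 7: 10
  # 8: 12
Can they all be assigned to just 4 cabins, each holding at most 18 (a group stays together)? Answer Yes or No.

No

Total = 72; ⌈72/18⌉ = 4.
The bound of 4 does not rule out 4, but exhaustive search shows no assignment into 4 cabins of capacity 18 exists — the minimum is 5.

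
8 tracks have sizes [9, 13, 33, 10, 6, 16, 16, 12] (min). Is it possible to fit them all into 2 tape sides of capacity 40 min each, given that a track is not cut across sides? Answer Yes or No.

Total = 115 min; ⌈115/40⌉ = 3.
At least 3 tape sides are required, but only 2 are allowed.

No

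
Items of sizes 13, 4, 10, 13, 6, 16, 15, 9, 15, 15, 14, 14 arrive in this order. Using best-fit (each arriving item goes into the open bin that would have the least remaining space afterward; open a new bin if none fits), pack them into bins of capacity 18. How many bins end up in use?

  13 → bin 1 (new)  [load 13/18]
  4 → bin 1  [load 17/18]
  10 → bin 2 (new)  [load 10/18]
  13 → bin 3 (new)  [load 13/18]
  6 → bin 2  [load 16/18]
  16 → bin 4 (new)  [load 16/18]
  15 → bin 5 (new)  [load 15/18]
  9 → bin 6 (new)  [load 9/18]
  15 → bin 7 (new)  [load 15/18]
  15 → bin 8 (new)  [load 15/18]
  14 → bin 9 (new)  [load 14/18]
  14 → bin 10 (new)  [load 14/18]
10 bins opened.

10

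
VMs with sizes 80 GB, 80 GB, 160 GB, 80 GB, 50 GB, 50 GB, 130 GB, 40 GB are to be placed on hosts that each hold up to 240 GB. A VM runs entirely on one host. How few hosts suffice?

3

Total = 160 + 130 + 80 + 80 + 80 + 50 + 50 + 40 = 670 GB.
Lower bound: ⌈670/240⌉ = 3 hosts.
A packing using 3 hosts:
  host 1: 160 + 80 = 240
  host 2: 130 + 80 = 210
  host 3: 80 + 50 + 50 + 40 = 220
This matches the lower bound, so 3 is optimal.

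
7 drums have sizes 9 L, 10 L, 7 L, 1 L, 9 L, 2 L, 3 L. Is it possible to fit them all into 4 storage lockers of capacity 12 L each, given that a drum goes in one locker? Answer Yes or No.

A valid assignment using 4 storage lockers:
  locker 1: 10 + 2 = 12
  locker 2: 9 + 3 = 12
  locker 3: 9 + 1 = 10
  locker 4: 7 = 7
Every load is within 12 L, so 4 storage lockers suffice.

Yes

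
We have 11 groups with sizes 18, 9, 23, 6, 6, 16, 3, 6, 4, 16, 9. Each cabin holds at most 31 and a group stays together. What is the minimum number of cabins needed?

4

Total = 23 + 18 + 16 + 16 + 9 + 9 + 6 + 6 + 6 + 4 + 3 = 116.
Lower bound: ⌈116/31⌉ = 4 cabins.
A packing using 4 cabins:
  cabin 1: 23 + 6 = 29
  cabin 2: 18 + 9 + 4 = 31
  cabin 3: 16 + 9 + 6 = 31
  cabin 4: 16 + 6 + 3 = 25
This matches the lower bound, so 4 is optimal.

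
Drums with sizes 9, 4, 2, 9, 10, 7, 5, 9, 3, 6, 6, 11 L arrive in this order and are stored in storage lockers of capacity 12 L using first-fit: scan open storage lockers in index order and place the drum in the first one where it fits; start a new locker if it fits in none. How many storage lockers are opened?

  9 → locker 1 (new)  [load 9/12]
  4 → locker 2 (new)  [load 4/12]
  2 → locker 1  [load 11/12]
  9 → locker 3 (new)  [load 9/12]
  10 → locker 4 (new)  [load 10/12]
  7 → locker 2  [load 11/12]
  5 → locker 5 (new)  [load 5/12]
  9 → locker 6 (new)  [load 9/12]
  3 → locker 3  [load 12/12]
  6 → locker 5  [load 11/12]
  6 → locker 7 (new)  [load 6/12]
  11 → locker 8 (new)  [load 11/12]
8 storage lockers opened.

8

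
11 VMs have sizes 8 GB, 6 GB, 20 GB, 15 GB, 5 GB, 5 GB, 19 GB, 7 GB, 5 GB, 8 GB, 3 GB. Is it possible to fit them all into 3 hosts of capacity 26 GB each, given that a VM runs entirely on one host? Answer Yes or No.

Total = 101 GB; ⌈101/26⌉ = 4.
At least 4 hosts are required, but only 3 are allowed.

No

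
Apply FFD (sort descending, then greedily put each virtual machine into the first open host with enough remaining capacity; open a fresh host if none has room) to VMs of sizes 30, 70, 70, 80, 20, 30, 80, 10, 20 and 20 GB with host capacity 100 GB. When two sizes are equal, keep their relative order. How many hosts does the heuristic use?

Sorted descending: 80, 80, 70, 70, 30, 30, 20, 20, 20, 10.
  80 → host 1 (new)  [load 80/100]
  80 → host 2 (new)  [load 80/100]
  70 → host 3 (new)  [load 70/100]
  70 → host 4 (new)  [load 70/100]
  30 → host 3  [load 100/100]
  30 → host 4  [load 100/100]
  20 → host 1  [load 100/100]
  20 → host 2  [load 100/100]
  20 → host 5 (new)  [load 20/100]
  10 → host 5  [load 30/100]
5 hosts opened.

5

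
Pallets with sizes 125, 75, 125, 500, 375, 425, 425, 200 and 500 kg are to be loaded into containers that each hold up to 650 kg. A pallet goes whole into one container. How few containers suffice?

Total = 500 + 500 + 425 + 425 + 375 + 200 + 125 + 125 + 75 = 2750 kg.
Lower bound: ⌈2750/650⌉ = 5 containers.
A packing using 5 containers:
  container 1: 500 + 125 = 625
  container 2: 500 + 125 = 625
  container 3: 425 + 200 = 625
  container 4: 425 + 75 = 500
  container 5: 375 = 375
This matches the lower bound, so 5 is optimal.

5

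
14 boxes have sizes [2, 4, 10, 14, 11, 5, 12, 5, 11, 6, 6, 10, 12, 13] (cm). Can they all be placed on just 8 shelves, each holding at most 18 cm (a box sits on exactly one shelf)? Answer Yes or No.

A valid assignment using 8 shelves:
  shelf 1: 14 + 4 = 18
  shelf 2: 13 + 5 = 18
  shelf 3: 12 + 6 = 18
  shelf 4: 12 + 6 = 18
  shelf 5: 11 + 5 + 2 = 18
  shelf 6: 11 = 11
  shelf 7: 10 = 10
  shelf 8: 10 = 10
Every load is within 18 cm, so 8 shelves suffice.

Yes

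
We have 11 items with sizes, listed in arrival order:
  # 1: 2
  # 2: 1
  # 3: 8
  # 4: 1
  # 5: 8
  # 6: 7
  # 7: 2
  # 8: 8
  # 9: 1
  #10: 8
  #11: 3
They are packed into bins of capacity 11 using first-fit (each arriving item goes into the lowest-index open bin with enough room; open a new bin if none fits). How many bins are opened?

  2 → bin 1 (new)  [load 2/11]
  1 → bin 1  [load 3/11]
  8 → bin 1  [load 11/11]
  1 → bin 2 (new)  [load 1/11]
  8 → bin 2  [load 9/11]
  7 → bin 3 (new)  [load 7/11]
  2 → bin 2  [load 11/11]
  8 → bin 4 (new)  [load 8/11]
  1 → bin 3  [load 8/11]
  8 → bin 5 (new)  [load 8/11]
  3 → bin 3  [load 11/11]
5 bins opened.

5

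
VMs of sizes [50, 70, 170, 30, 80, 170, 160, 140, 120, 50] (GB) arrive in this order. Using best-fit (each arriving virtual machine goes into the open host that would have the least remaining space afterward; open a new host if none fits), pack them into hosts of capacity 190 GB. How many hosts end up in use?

  50 → host 1 (new)  [load 50/190]
  70 → host 1  [load 120/190]
  170 → host 2 (new)  [load 170/190]
  30 → host 1  [load 150/190]
  80 → host 3 (new)  [load 80/190]
  170 → host 4 (new)  [load 170/190]
  160 → host 5 (new)  [load 160/190]
  140 → host 6 (new)  [load 140/190]
  120 → host 7 (new)  [load 120/190]
  50 → host 6  [load 190/190]
7 hosts opened.

7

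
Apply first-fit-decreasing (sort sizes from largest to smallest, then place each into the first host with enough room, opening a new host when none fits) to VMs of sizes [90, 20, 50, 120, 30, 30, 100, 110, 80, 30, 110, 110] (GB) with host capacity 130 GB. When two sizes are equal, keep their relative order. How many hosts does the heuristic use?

Sorted descending: 120, 110, 110, 110, 100, 90, 80, 50, 30, 30, 30, 20.
  120 → host 1 (new)  [load 120/130]
  110 → host 2 (new)  [load 110/130]
  110 → host 3 (new)  [load 110/130]
  110 → host 4 (new)  [load 110/130]
  100 → host 5 (new)  [load 100/130]
  90 → host 6 (new)  [load 90/130]
  80 → host 7 (new)  [load 80/130]
  50 → host 7  [load 130/130]
  30 → host 5  [load 130/130]
  30 → host 6  [load 120/130]
  30 → host 8 (new)  [load 30/130]
  20 → host 2  [load 130/130]
8 hosts opened.

8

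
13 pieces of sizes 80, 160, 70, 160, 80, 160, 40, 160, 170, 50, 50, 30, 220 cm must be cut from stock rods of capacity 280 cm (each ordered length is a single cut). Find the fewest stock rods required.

6

Total = 220 + 170 + 160 + 160 + 160 + 160 + 80 + 80 + 70 + 50 + 50 + 40 + 30 = 1430 cm.
Lower bound: ⌈1430/280⌉ = 6 stock rods.
A packing using 6 stock rods:
  stock rod 1: 220 + 50 = 270
  stock rod 2: 170 + 80 + 30 = 280
  stock rod 3: 160 + 80 + 40 = 280
  stock rod 4: 160 + 70 + 50 = 280
  stock rod 5: 160 = 160
  stock rod 6: 160 = 160
This matches the lower bound, so 6 is optimal.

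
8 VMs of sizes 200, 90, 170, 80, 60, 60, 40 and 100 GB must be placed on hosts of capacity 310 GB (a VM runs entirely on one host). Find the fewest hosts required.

3

Total = 200 + 170 + 100 + 90 + 80 + 60 + 60 + 40 = 800 GB.
Lower bound: ⌈800/310⌉ = 3 hosts.
A packing using 3 hosts:
  host 1: 200 + 100 = 300
  host 2: 170 + 90 + 40 = 300
  host 3: 80 + 60 + 60 = 200
This matches the lower bound, so 3 is optimal.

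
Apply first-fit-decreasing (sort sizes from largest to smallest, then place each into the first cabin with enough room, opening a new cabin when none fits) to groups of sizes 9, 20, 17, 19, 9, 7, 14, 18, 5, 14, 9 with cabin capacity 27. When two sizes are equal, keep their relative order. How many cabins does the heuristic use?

Sorted descending: 20, 19, 18, 17, 14, 14, 9, 9, 9, 7, 5.
  20 → cabin 1 (new)  [load 20/27]
  19 → cabin 2 (new)  [load 19/27]
  18 → cabin 3 (new)  [load 18/27]
  17 → cabin 4 (new)  [load 17/27]
  14 → cabin 5 (new)  [load 14/27]
  14 → cabin 6 (new)  [load 14/27]
  9 → cabin 3  [load 27/27]
  9 → cabin 4  [load 26/27]
  9 → cabin 5  [load 23/27]
  7 → cabin 1  [load 27/27]
  5 → cabin 2  [load 24/27]
6 cabins opened.

6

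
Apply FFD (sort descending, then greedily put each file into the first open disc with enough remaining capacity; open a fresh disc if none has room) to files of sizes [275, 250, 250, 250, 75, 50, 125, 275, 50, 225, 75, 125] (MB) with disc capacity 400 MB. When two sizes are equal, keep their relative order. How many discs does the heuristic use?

Sorted descending: 275, 275, 250, 250, 250, 225, 125, 125, 75, 75, 50, 50.
  275 → disc 1 (new)  [load 275/400]
  275 → disc 2 (new)  [load 275/400]
  250 → disc 3 (new)  [load 250/400]
  250 → disc 4 (new)  [load 250/400]
  250 → disc 5 (new)  [load 250/400]
  225 → disc 6 (new)  [load 225/400]
  125 → disc 1  [load 400/400]
  125 → disc 2  [load 400/400]
  75 → disc 3  [load 325/400]
  75 → disc 3  [load 400/400]
  50 → disc 4  [load 300/400]
  50 → disc 4  [load 350/400]
6 discs opened.

6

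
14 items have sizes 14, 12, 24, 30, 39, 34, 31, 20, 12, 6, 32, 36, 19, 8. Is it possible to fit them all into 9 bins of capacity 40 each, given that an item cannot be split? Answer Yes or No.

A valid assignment using 9 bins:
  bin 1: 39 = 39
  bin 2: 36 = 36
  bin 3: 34 + 6 = 40
  bin 4: 32 + 8 = 40
  bin 5: 31 = 31
  bin 6: 30 = 30
  bin 7: 24 + 14 = 38
  bin 8: 20 + 19 = 39
  bin 9: 12 + 12 = 24
Every load is within 40, so 9 bins suffice.

Yes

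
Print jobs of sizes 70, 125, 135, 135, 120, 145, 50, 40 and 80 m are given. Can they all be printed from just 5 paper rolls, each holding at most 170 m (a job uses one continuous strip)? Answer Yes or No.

No

Total = 900 m; ⌈900/170⌉ = 6.
At least 6 paper rolls are required, but only 5 are allowed.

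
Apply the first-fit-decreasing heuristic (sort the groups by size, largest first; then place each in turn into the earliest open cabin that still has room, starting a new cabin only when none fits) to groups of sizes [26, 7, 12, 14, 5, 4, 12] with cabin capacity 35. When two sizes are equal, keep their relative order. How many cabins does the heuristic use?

3

Sorted descending: 26, 14, 12, 12, 7, 5, 4.
  26 → cabin 1 (new)  [load 26/35]
  14 → cabin 2 (new)  [load 14/35]
  12 → cabin 2  [load 26/35]
  12 → cabin 3 (new)  [load 12/35]
  7 → cabin 1  [load 33/35]
  5 → cabin 2  [load 31/35]
  4 → cabin 2  [load 35/35]
3 cabins opened.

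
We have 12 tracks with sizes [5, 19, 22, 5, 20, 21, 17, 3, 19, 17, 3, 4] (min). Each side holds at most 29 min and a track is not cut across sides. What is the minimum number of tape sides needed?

7

Total = 22 + 21 + 20 + 19 + 19 + 17 + 17 + 5 + 5 + 4 + 3 + 3 = 155 min.
Lower bound: ⌈155/29⌉ = 6 tape sides.
Also, 7 tracks each exceed 29/2 min, and no two of those can share a side, so at least 7 tape sides are needed.
A packing using 7 tape sides:
  side 1: 22 + 5 = 27
  side 2: 21 + 5 + 3 = 29
  side 3: 20 + 4 + 3 = 27
  side 4: 19 = 19
  side 5: 19 = 19
  side 6: 17 = 17
  side 7: 17 = 17
This matches the lower bound, so 7 is optimal.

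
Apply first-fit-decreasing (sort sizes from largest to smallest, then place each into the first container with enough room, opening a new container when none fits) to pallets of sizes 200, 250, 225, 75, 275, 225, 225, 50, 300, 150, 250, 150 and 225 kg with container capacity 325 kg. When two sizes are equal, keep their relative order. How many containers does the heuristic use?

10

Sorted descending: 300, 275, 250, 250, 225, 225, 225, 225, 200, 150, 150, 75, 50.
  300 → container 1 (new)  [load 300/325]
  275 → container 2 (new)  [load 275/325]
  250 → container 3 (new)  [load 250/325]
  250 → container 4 (new)  [load 250/325]
  225 → container 5 (new)  [load 225/325]
  225 → container 6 (new)  [load 225/325]
  225 → container 7 (new)  [load 225/325]
  225 → container 8 (new)  [load 225/325]
  200 → container 9 (new)  [load 200/325]
  150 → container 10 (new)  [load 150/325]
  150 → container 10  [load 300/325]
  75 → container 3  [load 325/325]
  50 → container 2  [load 325/325]
10 containers opened.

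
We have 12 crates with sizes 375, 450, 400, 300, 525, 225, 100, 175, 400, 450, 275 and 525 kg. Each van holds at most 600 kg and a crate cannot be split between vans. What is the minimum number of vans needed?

8

Total = 525 + 525 + 450 + 450 + 400 + 400 + 375 + 300 + 275 + 225 + 175 + 100 = 4200 kg.
Lower bound: ⌈4200/600⌉ = 7 vans.
A packing using 8 vans:
  van 1: 525 = 525
  van 2: 525 = 525
  van 3: 450 + 100 = 550
  van 4: 450 = 450
  van 5: 400 + 175 = 575
  van 6: 400 = 400
  van 7: 375 + 225 = 600
  van 8: 300 + 275 = 575
No arrangement into 7 vans stays within capacity, so 8 is optimal.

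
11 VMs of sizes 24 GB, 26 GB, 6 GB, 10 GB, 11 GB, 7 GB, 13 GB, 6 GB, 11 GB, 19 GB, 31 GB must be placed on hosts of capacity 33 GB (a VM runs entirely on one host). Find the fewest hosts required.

6

Total = 31 + 26 + 24 + 19 + 13 + 11 + 11 + 10 + 7 + 6 + 6 = 164 GB.
Lower bound: ⌈164/33⌉ = 5 hosts.
A packing using 6 hosts:
  host 1: 31 = 31
  host 2: 26 + 7 = 33
  host 3: 24 + 6 = 30
  host 4: 19 + 13 = 32
  host 5: 11 + 11 + 10 = 32
  host 6: 6 = 6
No arrangement into 5 hosts stays within capacity, so 6 is optimal.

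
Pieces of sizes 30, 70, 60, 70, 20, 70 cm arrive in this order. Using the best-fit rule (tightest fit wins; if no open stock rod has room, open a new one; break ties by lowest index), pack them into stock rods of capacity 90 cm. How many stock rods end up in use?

4

  30 → stock rod 1 (new)  [load 30/90]
  70 → stock rod 2 (new)  [load 70/90]
  60 → stock rod 1  [load 90/90]
  70 → stock rod 3 (new)  [load 70/90]
  20 → stock rod 2  [load 90/90]
  70 → stock rod 4 (new)  [load 70/90]
4 stock rods opened.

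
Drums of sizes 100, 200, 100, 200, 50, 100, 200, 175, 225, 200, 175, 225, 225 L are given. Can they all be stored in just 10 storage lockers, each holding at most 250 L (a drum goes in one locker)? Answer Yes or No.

No

Total = 2175 L; ⌈2175/250⌉ = 9.
The bound of 9 does not rule out 10, but exhaustive search shows no assignment into 10 storage lockers of capacity 250 L exists — the minimum is 11.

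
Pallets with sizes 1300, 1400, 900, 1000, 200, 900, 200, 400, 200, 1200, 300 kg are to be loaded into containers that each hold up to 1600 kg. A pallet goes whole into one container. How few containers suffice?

6

Total = 1400 + 1300 + 1200 + 1000 + 900 + 900 + 400 + 300 + 200 + 200 + 200 = 8000 kg.
Lower bound: ⌈8000/1600⌉ = 5 containers.
Also, 6 pallets each exceed 800 kg, and no two of those can share a container, so at least 6 containers are needed.
A packing using 6 containers:
  container 1: 1400 + 200 = 1600
  container 2: 1300 + 300 = 1600
  container 3: 1200 + 400 = 1600
  container 4: 1000 + 200 + 200 = 1400
  container 5: 900 = 900
  container 6: 900 = 900
This matches the lower bound, so 6 is optimal.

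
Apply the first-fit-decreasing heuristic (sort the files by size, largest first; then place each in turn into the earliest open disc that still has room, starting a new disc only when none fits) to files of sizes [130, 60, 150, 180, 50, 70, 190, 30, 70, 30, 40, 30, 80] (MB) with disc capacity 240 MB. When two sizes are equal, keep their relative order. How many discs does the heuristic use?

Sorted descending: 190, 180, 150, 130, 80, 70, 70, 60, 50, 40, 30, 30, 30.
  190 → disc 1 (new)  [load 190/240]
  180 → disc 2 (new)  [load 180/240]
  150 → disc 3 (new)  [load 150/240]
  130 → disc 4 (new)  [load 130/240]
  80 → disc 3  [load 230/240]
  70 → disc 4  [load 200/240]
  70 → disc 5 (new)  [load 70/240]
  60 → disc 2  [load 240/240]
  50 → disc 1  [load 240/240]
  40 → disc 4  [load 240/240]
  30 → disc 5  [load 100/240]
  30 → disc 5  [load 130/240]
  30 → disc 5  [load 160/240]
5 discs opened.

5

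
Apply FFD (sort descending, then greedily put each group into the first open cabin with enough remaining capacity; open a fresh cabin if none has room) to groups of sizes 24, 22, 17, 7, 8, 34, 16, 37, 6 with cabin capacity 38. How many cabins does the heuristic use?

Sorted descending: 37, 34, 24, 22, 17, 16, 8, 7, 6.
  37 → cabin 1 (new)  [load 37/38]
  34 → cabin 2 (new)  [load 34/38]
  24 → cabin 3 (new)  [load 24/38]
  22 → cabin 4 (new)  [load 22/38]
  17 → cabin 5 (new)  [load 17/38]
  16 → cabin 4  [load 38/38]
  8 → cabin 3  [load 32/38]
  7 → cabin 5  [load 24/38]
  6 → cabin 3  [load 38/38]
5 cabins opened.

5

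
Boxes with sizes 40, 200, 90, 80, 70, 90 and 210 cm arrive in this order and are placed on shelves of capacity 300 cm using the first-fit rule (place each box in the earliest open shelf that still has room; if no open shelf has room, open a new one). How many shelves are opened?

  40 → shelf 1 (new)  [load 40/300]
  200 → shelf 1  [load 240/300]
  90 → shelf 2 (new)  [load 90/300]
  80 → shelf 2  [load 170/300]
  70 → shelf 2  [load 240/300]
  90 → shelf 3 (new)  [load 90/300]
  210 → shelf 3  [load 300/300]
3 shelves opened.

3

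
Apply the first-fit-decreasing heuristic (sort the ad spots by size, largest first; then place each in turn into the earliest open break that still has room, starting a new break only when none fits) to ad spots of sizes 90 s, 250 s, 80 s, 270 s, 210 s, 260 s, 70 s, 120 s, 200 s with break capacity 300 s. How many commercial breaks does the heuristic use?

Sorted descending: 270, 260, 250, 210, 200, 120, 90, 80, 70.
  270 → break 1 (new)  [load 270/300]
  260 → break 2 (new)  [load 260/300]
  250 → break 3 (new)  [load 250/300]
  210 → break 4 (new)  [load 210/300]
  200 → break 5 (new)  [load 200/300]
  120 → break 6 (new)  [load 120/300]
  90 → break 4  [load 300/300]
  80 → break 5  [load 280/300]
  70 → break 6  [load 190/300]
6 commercial breaks opened.

6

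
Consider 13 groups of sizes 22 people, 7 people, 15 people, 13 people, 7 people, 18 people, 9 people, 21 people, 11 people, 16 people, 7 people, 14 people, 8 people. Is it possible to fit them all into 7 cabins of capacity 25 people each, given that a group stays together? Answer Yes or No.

Total = 168 people; ⌈168/25⌉ = 7.
The bound of 7 does not rule out 7, but exhaustive search shows no assignment into 7 cabins of capacity 25 people exists — the minimum is 8.

No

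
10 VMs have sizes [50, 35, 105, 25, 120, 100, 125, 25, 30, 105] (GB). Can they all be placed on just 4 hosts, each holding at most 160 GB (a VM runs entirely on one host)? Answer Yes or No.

No

Total = 720 GB; ⌈720/160⌉ = 5.
At least 5 hosts are required, but only 4 are allowed.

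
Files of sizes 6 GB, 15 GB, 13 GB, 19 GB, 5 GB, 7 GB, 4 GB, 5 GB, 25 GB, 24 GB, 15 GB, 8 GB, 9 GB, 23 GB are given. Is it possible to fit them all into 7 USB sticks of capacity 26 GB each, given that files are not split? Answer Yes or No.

No

Total = 178 GB; ⌈178/26⌉ = 7.
The bound of 7 does not rule out 7, but exhaustive search shows no assignment into 7 USB sticks of capacity 26 GB exists — the minimum is 8.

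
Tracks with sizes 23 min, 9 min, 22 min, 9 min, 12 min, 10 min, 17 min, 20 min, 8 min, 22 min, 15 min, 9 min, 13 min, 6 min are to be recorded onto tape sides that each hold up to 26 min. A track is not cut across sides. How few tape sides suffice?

8

Total = 23 + 22 + 22 + 20 + 17 + 15 + 13 + 12 + 10 + 9 + 9 + 9 + 8 + 6 = 195 min.
Lower bound: ⌈195/26⌉ = 8 tape sides.
A packing using 8 tape sides:
  side 1: 23 = 23
  side 2: 22 = 22
  side 3: 22 = 22
  side 4: 20 + 6 = 26
  side 5: 17 + 9 = 26
  side 6: 15 + 10 = 25
  side 7: 13 + 12 = 25
  side 8: 9 + 9 + 8 = 26
This matches the lower bound, so 8 is optimal.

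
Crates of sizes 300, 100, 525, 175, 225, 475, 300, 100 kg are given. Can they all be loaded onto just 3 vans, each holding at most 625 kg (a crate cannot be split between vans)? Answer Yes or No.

Total = 2200 kg; ⌈2200/625⌉ = 4.
At least 4 vans are required, but only 3 are allowed.

No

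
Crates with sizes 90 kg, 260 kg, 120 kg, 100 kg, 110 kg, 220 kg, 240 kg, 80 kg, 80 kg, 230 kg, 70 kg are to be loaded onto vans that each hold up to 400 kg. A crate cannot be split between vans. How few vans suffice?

5

Total = 260 + 240 + 230 + 220 + 120 + 110 + 100 + 90 + 80 + 80 + 70 = 1600 kg.
Lower bound: ⌈1600/400⌉ = 4 vans.
A packing using 5 vans:
  van 1: 260 + 120 = 380
  van 2: 240 + 110 = 350
  van 3: 230 + 100 + 70 = 400
  van 4: 220 + 90 + 80 = 390
  van 5: 80 = 80
No arrangement into 4 vans stays within capacity, so 5 is optimal.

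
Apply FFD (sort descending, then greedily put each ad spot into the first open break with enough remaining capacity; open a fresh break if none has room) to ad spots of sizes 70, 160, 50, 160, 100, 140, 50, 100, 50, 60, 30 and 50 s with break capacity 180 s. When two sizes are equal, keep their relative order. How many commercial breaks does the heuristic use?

7

Sorted descending: 160, 160, 140, 100, 100, 70, 60, 50, 50, 50, 50, 30.
  160 → break 1 (new)  [load 160/180]
  160 → break 2 (new)  [load 160/180]
  140 → break 3 (new)  [load 140/180]
  100 → break 4 (new)  [load 100/180]
  100 → break 5 (new)  [load 100/180]
  70 → break 4  [load 170/180]
  60 → break 5  [load 160/180]
  50 → break 6 (new)  [load 50/180]
  50 → break 6  [load 100/180]
  50 → break 6  [load 150/180]
  50 → break 7 (new)  [load 50/180]
  30 → break 3  [load 170/180]
7 commercial breaks opened.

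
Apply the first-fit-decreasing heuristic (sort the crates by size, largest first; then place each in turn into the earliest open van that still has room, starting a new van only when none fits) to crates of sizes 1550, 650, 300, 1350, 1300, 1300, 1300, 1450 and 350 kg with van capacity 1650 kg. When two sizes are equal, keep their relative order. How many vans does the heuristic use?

Sorted descending: 1550, 1450, 1350, 1300, 1300, 1300, 650, 350, 300.
  1550 → van 1 (new)  [load 1550/1650]
  1450 → van 2 (new)  [load 1450/1650]
  1350 → van 3 (new)  [load 1350/1650]
  1300 → van 4 (new)  [load 1300/1650]
  1300 → van 5 (new)  [load 1300/1650]
  1300 → van 6 (new)  [load 1300/1650]
  650 → van 7 (new)  [load 650/1650]
  350 → van 4  [load 1650/1650]
  300 → van 3  [load 1650/1650]
7 vans opened.

7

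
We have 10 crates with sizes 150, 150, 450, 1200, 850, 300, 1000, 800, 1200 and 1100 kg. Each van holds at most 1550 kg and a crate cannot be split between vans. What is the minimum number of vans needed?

Total = 1200 + 1200 + 1100 + 1000 + 850 + 800 + 450 + 300 + 150 + 150 = 7200 kg.
Lower bound: ⌈7200/1550⌉ = 5 vans.
Also, 6 crates each exceed 775 kg, and no two of those can share a van, so at least 6 vans are needed.
A packing using 6 vans:
  van 1: 1200 + 300 = 1500
  van 2: 1200 + 150 + 150 = 1500
  van 3: 1100 + 450 = 1550
  van 4: 1000 = 1000
  van 5: 850 = 850
  van 6: 800 = 800
This matches the lower bound, so 6 is optimal.

6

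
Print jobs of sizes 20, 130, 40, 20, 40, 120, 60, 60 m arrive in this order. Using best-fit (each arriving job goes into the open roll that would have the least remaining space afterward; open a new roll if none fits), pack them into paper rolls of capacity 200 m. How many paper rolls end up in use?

3

  20 → roll 1 (new)  [load 20/200]
  130 → roll 1  [load 150/200]
  40 → roll 1  [load 190/200]
  20 → roll 2 (new)  [load 20/200]
  40 → roll 2  [load 60/200]
  120 → roll 2  [load 180/200]
  60 → roll 3 (new)  [load 60/200]
  60 → roll 3  [load 120/200]
3 paper rolls opened.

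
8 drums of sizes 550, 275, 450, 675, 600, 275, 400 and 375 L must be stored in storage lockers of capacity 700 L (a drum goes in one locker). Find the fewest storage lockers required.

6

Total = 675 + 600 + 550 + 450 + 400 + 375 + 275 + 275 = 3600 L.
Lower bound: ⌈3600/700⌉ = 6 storage lockers.
A packing using 6 storage lockers:
  locker 1: 675 = 675
  locker 2: 600 = 600
  locker 3: 550 = 550
  locker 4: 450 = 450
  locker 5: 400 + 275 = 675
  locker 6: 375 + 275 = 650
This matches the lower bound, so 6 is optimal.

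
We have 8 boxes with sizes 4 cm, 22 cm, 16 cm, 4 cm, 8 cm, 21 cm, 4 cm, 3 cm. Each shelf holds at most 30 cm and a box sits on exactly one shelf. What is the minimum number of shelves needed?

3

Total = 22 + 21 + 16 + 8 + 4 + 4 + 4 + 3 = 82 cm.
Lower bound: ⌈82/30⌉ = 3 shelves.
A packing using 3 shelves:
  shelf 1: 22 + 8 = 30
  shelf 2: 21 + 4 + 4 = 29
  shelf 3: 16 + 4 + 3 = 23
This matches the lower bound, so 3 is optimal.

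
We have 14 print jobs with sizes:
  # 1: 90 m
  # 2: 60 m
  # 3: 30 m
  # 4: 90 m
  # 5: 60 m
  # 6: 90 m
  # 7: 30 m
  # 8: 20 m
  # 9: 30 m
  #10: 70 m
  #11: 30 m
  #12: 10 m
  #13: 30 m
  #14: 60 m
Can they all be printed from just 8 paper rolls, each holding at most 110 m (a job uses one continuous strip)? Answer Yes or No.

A valid assignment using 8 paper rolls:
  roll 1: 90 + 20 = 110
  roll 2: 90 + 10 = 100
  roll 3: 90 = 90
  roll 4: 70 + 30 = 100
  roll 5: 60 + 30 = 90
  roll 6: 60 + 30 = 90
  roll 7: 60 + 30 = 90
  roll 8: 30 = 30
Every load is within 110 m, so 8 paper rolls suffice.

Yes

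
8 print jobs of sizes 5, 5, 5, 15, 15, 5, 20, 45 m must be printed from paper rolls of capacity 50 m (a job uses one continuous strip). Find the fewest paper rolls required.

Total = 45 + 20 + 15 + 15 + 5 + 5 + 5 + 5 = 115 m.
Lower bound: ⌈115/50⌉ = 3 paper rolls.
A packing using 3 paper rolls:
  roll 1: 45 + 5 = 50
  roll 2: 20 + 15 + 15 = 50
  roll 3: 5 + 5 + 5 = 15
This matches the lower bound, so 3 is optimal.

3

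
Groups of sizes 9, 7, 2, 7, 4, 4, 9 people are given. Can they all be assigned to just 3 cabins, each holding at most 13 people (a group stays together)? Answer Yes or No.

Total = 42 people; ⌈42/13⌉ = 4.
At least 4 cabins are required, but only 3 are allowed.

No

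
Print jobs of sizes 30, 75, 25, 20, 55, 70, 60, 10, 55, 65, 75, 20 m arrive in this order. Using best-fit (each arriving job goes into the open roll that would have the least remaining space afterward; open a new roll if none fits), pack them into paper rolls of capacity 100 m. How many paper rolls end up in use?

  30 → roll 1 (new)  [load 30/100]
  75 → roll 2 (new)  [load 75/100]
  25 → roll 2  [load 100/100]
  20 → roll 1  [load 50/100]
  55 → roll 3 (new)  [load 55/100]
  70 → roll 4 (new)  [load 70/100]
  60 → roll 5 (new)  [load 60/100]
  10 → roll 4  [load 80/100]
  55 → roll 6 (new)  [load 55/100]
  65 → roll 7 (new)  [load 65/100]
  75 → roll 8 (new)  [load 75/100]
  20 → roll 4  [load 100/100]
8 paper rolls opened.

8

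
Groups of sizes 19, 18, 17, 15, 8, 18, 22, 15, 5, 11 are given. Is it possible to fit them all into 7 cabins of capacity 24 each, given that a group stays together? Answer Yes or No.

No

Total = 148; ⌈148/24⌉ = 7.
The bound of 7 does not rule out 7, but exhaustive search shows no assignment into 7 cabins of capacity 24 exists — the minimum is 8.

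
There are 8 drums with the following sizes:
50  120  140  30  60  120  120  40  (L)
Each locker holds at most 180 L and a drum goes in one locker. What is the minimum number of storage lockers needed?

4

Total = 140 + 120 + 120 + 120 + 60 + 50 + 40 + 30 = 680 L.
Lower bound: ⌈680/180⌉ = 4 storage lockers.
A packing using 4 storage lockers:
  locker 1: 140 + 40 = 180
  locker 2: 120 + 60 = 180
  locker 3: 120 + 50 = 170
  locker 4: 120 + 30 = 150
This matches the lower bound, so 4 is optimal.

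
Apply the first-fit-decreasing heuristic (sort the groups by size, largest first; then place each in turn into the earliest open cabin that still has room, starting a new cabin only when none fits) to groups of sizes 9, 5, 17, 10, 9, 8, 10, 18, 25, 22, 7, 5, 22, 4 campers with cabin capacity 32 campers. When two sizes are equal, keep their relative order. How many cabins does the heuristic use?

6

Sorted descending: 25, 22, 22, 18, 17, 10, 10, 9, 9, 8, 7, 5, 5, 4.
  25 → cabin 1 (new)  [load 25/32]
  22 → cabin 2 (new)  [load 22/32]
  22 → cabin 3 (new)  [load 22/32]
  18 → cabin 4 (new)  [load 18/32]
  17 → cabin 5 (new)  [load 17/32]
  10 → cabin 2  [load 32/32]
  10 → cabin 3  [load 32/32]
  9 → cabin 4  [load 27/32]
  9 → cabin 5  [load 26/32]
  8 → cabin 6 (new)  [load 8/32]
  7 → cabin 1  [load 32/32]
  5 → cabin 4  [load 32/32]
  5 → cabin 5  [load 31/32]
  4 → cabin 6  [load 12/32]
6 cabins opened.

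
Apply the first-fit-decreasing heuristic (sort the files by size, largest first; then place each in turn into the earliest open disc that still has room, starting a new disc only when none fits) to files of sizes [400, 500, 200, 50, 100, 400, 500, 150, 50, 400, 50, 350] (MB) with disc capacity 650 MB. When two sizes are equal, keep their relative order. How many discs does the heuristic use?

6

Sorted descending: 500, 500, 400, 400, 400, 350, 200, 150, 100, 50, 50, 50.
  500 → disc 1 (new)  [load 500/650]
  500 → disc 2 (new)  [load 500/650]
  400 → disc 3 (new)  [load 400/650]
  400 → disc 4 (new)  [load 400/650]
  400 → disc 5 (new)  [load 400/650]
  350 → disc 6 (new)  [load 350/650]
  200 → disc 3  [load 600/650]
  150 → disc 1  [load 650/650]
  100 → disc 2  [load 600/650]
  50 → disc 2  [load 650/650]
  50 → disc 3  [load 650/650]
  50 → disc 4  [load 450/650]
6 discs opened.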